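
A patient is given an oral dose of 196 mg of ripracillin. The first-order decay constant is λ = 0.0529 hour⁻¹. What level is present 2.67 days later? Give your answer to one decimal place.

t½ = ln 2 / λ = 0.69315 / 0.0529 ≈ 13.103 hours.
Convert the elapsed time: 2.67 days = 64.08 hours.
Number of half-lives: n = 64.08/13.103 ≈ 4.8905.
Remaining = 196 × (1/2)^4.8905 = 196 × 0.033714 ≈ 6.608 mg.

6.6 mg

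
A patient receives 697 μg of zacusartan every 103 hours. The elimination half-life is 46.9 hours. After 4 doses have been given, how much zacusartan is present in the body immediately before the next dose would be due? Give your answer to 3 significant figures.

The 4 doses were given 412, 309, 206, 103 hours ago.
Total = 697·(1/2)^(412/46.9) + 697·(1/2)^(309/46.9) + 697·(1/2)^(206/46.9) + 697·(1/2)^(103/46.9)
      = 1.5805 + 7.2427 + 33.19 + 152.1 ≈ 194.11 μg.

194 μg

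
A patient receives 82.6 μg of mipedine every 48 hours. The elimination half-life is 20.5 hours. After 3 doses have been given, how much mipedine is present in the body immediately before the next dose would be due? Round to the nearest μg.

20 μg

The 3 doses were given 144, 96, 48 hours ago.
Total = 82.6·(1/2)^(144/20.5) + 82.6·(1/2)^(96/20.5) + 82.6·(1/2)^(48/20.5)
      = 0.63449 + 3.2157 + 16.298 ≈ 20.148 μg.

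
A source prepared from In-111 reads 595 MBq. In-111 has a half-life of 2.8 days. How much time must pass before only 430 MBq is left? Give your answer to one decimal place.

1.3 days

Fraction remaining = 430/595 ≈ 0.72269.
n = log₂(595/430) = ln(1.3837)/ln 2 ≈ 0.46855 half-lives.
t = n × t½ = 0.46855 × 2.8 ≈ 1.3119 days.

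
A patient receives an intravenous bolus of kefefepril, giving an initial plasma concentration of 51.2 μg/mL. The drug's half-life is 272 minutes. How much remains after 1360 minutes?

1.6 μg/mL

Elapsed time is 5 half-lives (1360/272).
Each half-life halves the amount: 51.2 × (1/2)^5 = 51.2/32 = 1.6 μg/mL.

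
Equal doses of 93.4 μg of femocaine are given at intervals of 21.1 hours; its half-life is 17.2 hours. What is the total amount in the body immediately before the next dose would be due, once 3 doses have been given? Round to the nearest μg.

64 μg

The 3 doses were given 63.3, 42.2, 21.1 hours ago.
Total = 93.4·(1/2)^(63.3/17.2) + 93.4·(1/2)^(42.2/17.2) + 93.4·(1/2)^(21.1/17.2)
      = 7.286 + 17.052 + 39.908 ≈ 64.246 μg.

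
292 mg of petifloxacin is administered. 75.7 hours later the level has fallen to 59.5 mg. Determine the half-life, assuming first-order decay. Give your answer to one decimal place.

A/A₀ = 59.5/292 ≈ 0.20377.
n = log₂(4.9076) ≈ 2.295 half-lives elapsed in 75.7 hours.
t½ = 75.7/2.295 ≈ 32.985 hours.

33.0 hours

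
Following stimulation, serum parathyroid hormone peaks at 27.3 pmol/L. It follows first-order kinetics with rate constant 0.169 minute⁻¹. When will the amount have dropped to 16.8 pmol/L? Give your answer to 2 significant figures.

2.9 minutes

t½ = ln 2 / λ = 0.69315 / 0.169 ≈ 4.1015 minutes.
Fraction remaining = 16.8/27.3 ≈ 0.61538.
n = log₂(27.3/16.8) = ln(1.625)/ln 2 ≈ 0.70044 half-lives.
t = n × t½ = 0.70044 × 4.1015 ≈ 2.8728 minutes.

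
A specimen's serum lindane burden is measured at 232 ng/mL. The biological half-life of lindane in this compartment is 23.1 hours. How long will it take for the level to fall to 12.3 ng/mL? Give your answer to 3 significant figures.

Fraction remaining = 12.3/232 ≈ 0.053017.
n = log₂(232/12.3) = ln(18.862)/ln 2 ≈ 4.2374 half-lives.
t = n × t½ = 4.2374 × 23.1 ≈ 97.884 hours.

97.9 hours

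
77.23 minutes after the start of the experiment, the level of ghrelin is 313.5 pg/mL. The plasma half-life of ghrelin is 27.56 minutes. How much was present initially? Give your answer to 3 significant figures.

Number of half-lives elapsed: n = 77.23/27.56 ≈ 2.8022.
A₀ = A × 2^n = 313.5 × 2^2.8022 = 313.5 × 6.9753 ≈ 2186.7 pg/mL.

2190 pg/mL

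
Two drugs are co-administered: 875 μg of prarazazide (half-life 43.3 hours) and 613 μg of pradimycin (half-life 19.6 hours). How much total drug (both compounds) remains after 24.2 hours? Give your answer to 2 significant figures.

prarazazide: 875 × (1/2)^(24.2/43.3) = 875 × (1/2)^0.55889 ≈ 593.97 μg.
pradimycin: 613 × (1/2)^(24.2/19.6) = 613 × (1/2)^1.2347 ≈ 260.48 μg.
Total = 593.97 + 260.48 ≈ 854.45 μg.

850 μg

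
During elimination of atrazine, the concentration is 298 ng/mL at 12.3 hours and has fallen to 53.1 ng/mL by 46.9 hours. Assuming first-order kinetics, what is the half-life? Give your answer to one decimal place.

13.9 hours

Over Δt = 46.9 − 12.3 = 34.6 hours, the level fell by a factor of 298/53.1 ≈ 5.6121.
n = log₂(5.6121) ≈ 2.4885 half-lives, so t½ = 34.6/2.4885 ≈ 13.904 hours.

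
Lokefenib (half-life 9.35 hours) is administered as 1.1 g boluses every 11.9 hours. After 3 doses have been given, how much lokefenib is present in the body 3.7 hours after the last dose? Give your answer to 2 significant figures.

1.3 g

The 3 doses were given 27.5, 15.6, 3.7 hours ago.
Total = 1.1·(1/2)^(27.5/9.35) + 1.1·(1/2)^(15.6/9.35) + 1.1·(1/2)^(3.7/9.35)
      = 0.14322 + 0.34605 + 0.83612 ≈ 1.3254 g.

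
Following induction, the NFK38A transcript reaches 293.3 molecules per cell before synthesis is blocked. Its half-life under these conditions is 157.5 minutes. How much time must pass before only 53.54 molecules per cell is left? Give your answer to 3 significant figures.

Fraction remaining = 53.54/293.3 ≈ 0.18254.
n = log₂(293.3/53.54) = ln(5.4781)/ln 2 ≈ 2.4537 half-lives.
t = n × t½ = 2.4537 × 157.5 ≈ 386.46 minutes.

386 minutes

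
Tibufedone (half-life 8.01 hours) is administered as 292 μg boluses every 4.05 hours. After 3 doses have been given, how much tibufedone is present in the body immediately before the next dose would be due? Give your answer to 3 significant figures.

The 3 doses were given 12.15, 8.1, 4.05 hours ago.
Total = 292·(1/2)^(12.15/8.01) + 292·(1/2)^(8.1/8.01) + 292·(1/2)^(4.05/8.01)
      = 102.04 + 144.87 + 205.67 ≈ 452.58 μg.

453 μg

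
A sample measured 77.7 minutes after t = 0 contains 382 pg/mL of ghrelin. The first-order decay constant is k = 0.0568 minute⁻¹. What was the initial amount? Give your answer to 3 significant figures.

t½ = ln 2 / k = 0.69315 / 0.0568 ≈ 12.203 minutes.
Number of half-lives elapsed: n = 77.7/12.203 ≈ 6.3671.
A₀ = A × 2^n = 382 × 2^6.3671 = 382 × 82.546 ≈ 31533 pg/mL.

31500 pg/mL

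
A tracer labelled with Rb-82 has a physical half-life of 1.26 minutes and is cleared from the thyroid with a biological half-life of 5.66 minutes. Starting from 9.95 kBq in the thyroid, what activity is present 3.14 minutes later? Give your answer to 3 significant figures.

1/t_eff = 1/t_phys + 1/t_biol = 1/1.26 + 1/5.66 = 0.97033 per minute.
t_eff = 1.26 × 5.66 / (1.26 + 5.66) ≈ 1.0306 minutes.
Remaining = 9.95 × (1/2)^(3.14/1.0306) = 9.95 × (1/2)^3.0468 ≈ 1.204 kBq.

1.20 kBq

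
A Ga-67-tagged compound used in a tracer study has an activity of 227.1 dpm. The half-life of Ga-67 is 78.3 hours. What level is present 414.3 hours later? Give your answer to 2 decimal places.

5.80 dpm

Number of half-lives: n = 414.3/78.3 ≈ 5.2912.
Remaining = 227.1 × (1/2)^5.2912 = 227.1 × 0.025538 ≈ 5.7998 dpm.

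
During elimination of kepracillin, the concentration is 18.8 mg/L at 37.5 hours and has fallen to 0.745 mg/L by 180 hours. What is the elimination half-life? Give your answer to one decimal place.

30.6 hours

Over Δt = 180 − 37.5 = 142.5 hours, the level fell by a factor of 18.8/0.745 ≈ 25.235.
n = log₂(25.235) ≈ 4.6573 half-lives, so t½ = 142.5/4.6573 ≈ 30.597 hours.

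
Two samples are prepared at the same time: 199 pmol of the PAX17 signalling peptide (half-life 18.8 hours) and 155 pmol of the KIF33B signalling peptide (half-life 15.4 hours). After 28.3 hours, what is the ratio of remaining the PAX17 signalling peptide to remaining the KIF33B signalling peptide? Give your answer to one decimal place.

1.6

PAX17 signalling peptide: 199 × (1/2)^(28.3/18.8) = 199 × (1/2)^1.5053 ≈ 70.098 pmol.
KIF33B signalling peptide: 155 × (1/2)^(28.3/15.4) = 155 × (1/2)^1.8377 ≈ 43.365 pmol.
Ratio ≈ 70.098 / 43.365 ≈ 1.6165.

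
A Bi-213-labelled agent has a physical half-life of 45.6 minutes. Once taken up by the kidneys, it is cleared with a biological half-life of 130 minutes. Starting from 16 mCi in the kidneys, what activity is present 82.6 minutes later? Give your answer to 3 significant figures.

2.93 mCi

1/t_eff = 1/t_phys + 1/t_biol = 1/45.6 + 1/130 = 0.029622 per minute.
t_eff = 45.6 × 130 / (45.6 + 130) ≈ 33.759 minutes.
Remaining = 16 × (1/2)^(82.6/33.759) = 16 × (1/2)^2.4468 ≈ 2.9347 mCi.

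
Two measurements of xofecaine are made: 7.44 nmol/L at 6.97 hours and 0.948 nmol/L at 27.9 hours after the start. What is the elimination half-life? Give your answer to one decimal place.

7.0 hours

Over Δt = 27.9 − 6.97 = 20.93 hours, the level fell by a factor of 7.44/0.948 ≈ 7.8481.
n = log₂(7.8481) ≈ 2.9723 half-lives, so t½ = 20.93/2.9723 ≈ 7.0416 hours.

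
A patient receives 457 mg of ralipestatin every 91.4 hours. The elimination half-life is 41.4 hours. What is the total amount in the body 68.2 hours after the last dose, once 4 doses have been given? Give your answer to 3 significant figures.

186 mg

The 4 doses were given 342.4, 251, 159.6, 68.2 hours ago.
Total = 457·(1/2)^(342.4/41.4) + 457·(1/2)^(251/41.4) + 457·(1/2)^(159.6/41.4) + 457·(1/2)^(68.2/41.4)
      = 1.4799 + 6.8365 + 31.581 + 145.89 ≈ 185.78 mg.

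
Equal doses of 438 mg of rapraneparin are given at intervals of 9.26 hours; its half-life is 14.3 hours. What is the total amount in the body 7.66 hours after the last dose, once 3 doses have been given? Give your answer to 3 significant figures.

618 mg

The 3 doses were given 26.18, 16.92, 7.66 hours ago.
Total = 438·(1/2)^(26.18/14.3) + 438·(1/2)^(16.92/14.3) + 438·(1/2)^(7.66/14.3)
      = 123.13 + 192.88 + 302.15 ≈ 618.16 mg.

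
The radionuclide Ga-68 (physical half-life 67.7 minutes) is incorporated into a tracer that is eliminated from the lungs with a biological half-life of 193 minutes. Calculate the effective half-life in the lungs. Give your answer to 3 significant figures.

1/t_eff = 1/t_phys + 1/t_biol = 1/67.7 + 1/193 = 0.019952 per minute.
t_eff = 67.7 × 193 / (67.7 + 193) ≈ 50.119 minutes.

50.1 minutes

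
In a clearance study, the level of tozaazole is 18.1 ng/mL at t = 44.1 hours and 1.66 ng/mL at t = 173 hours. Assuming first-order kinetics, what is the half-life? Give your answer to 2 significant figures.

Over Δt = 173 − 44.1 = 128.9 hours, the level fell by a factor of 18.1/1.66 ≈ 10.904.
n = log₂(10.904) ≈ 3.4467 half-lives, so t½ = 128.9/3.4467 ≈ 37.398 hours.

37 hours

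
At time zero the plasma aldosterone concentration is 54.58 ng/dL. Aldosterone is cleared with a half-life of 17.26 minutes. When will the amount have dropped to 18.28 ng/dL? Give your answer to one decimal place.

Fraction remaining = 18.28/54.58 ≈ 0.33492.
n = log₂(54.58/18.28) = ln(2.9858)/ln 2 ≈ 1.5781 half-lives.
t = n × t½ = 1.5781 × 17.26 ≈ 27.238 minutes.

27.2 minutes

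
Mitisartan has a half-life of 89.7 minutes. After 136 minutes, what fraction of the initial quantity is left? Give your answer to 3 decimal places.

n = 136/89.7 ≈ 1.5162 half-lives.
Fraction remaining = (1/2)^1.5162 ≈ 0.34961.

0.350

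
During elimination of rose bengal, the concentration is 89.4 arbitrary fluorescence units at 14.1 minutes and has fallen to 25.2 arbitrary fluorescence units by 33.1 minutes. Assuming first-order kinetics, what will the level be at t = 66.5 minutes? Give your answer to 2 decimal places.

2.72 arbitrary fluorescence units

Over Δt = 33.1 − 14.1 = 19 minutes, the level fell by a factor of 89.4/25.2 ≈ 3.5476.
n = log₂(3.5476) ≈ 1.8269 half-lives, so t½ = 19/1.8269 ≈ 10.4 minutes.
From t = 33.1 to t = 66.5: 25.2 × (1/2)^((66.5−33.1)/10.4) ≈ 2.7206 arbitrary fluorescence units.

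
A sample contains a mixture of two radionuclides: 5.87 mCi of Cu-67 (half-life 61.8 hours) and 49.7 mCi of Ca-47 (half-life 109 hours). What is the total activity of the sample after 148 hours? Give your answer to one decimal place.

Cu-67: 5.87 × (1/2)^(148/61.8) = 5.87 × (1/2)^2.3948 ≈ 1.1162 mCi.
Ca-47: 49.7 × (1/2)^(148/109) = 49.7 × (1/2)^1.3578 ≈ 19.392 mCi.
Total = 1.1162 + 19.392 ≈ 20.508 mCi.

20.5 mCi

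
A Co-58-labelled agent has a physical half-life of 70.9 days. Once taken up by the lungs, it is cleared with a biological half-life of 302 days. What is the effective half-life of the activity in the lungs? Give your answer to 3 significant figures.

57.4 days

1/t_eff = 1/t_phys + 1/t_biol = 1/70.9 + 1/302 = 0.017416 per day.
t_eff = 70.9 × 302 / (70.9 + 302) ≈ 57.42 days.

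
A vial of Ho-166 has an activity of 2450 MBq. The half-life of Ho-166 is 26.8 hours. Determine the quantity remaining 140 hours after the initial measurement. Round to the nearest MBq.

66 MBq

Number of half-lives: n = 140/26.8 ≈ 5.2239.
Remaining = 2450 × (1/2)^5.2239 = 2450 × 0.026758 ≈ 65.557 MBq.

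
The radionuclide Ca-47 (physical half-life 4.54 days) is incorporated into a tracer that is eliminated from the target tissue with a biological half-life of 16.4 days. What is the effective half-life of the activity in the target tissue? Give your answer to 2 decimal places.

3.56 days

1/t_eff = 1/t_phys + 1/t_biol = 1/4.54 + 1/16.4 = 0.28124 per day.
t_eff = 4.54 × 16.4 / (4.54 + 16.4) ≈ 3.5557 days.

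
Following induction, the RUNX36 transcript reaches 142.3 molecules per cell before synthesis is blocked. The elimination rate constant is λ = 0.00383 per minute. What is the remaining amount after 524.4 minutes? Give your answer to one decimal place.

t½ = ln 2 / λ = 0.69315 / 0.00383 ≈ 180.98 minutes.
Number of half-lives: n = 524.4/180.98 ≈ 2.8976.
Remaining = 142.3 × (1/2)^2.8976 = 142.3 × 0.1342 ≈ 19.096 molecules per cell.

19.1 molecules per cell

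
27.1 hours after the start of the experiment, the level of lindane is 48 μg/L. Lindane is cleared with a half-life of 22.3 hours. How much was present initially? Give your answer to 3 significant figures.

Number of half-lives elapsed: n = 27.1/22.3 ≈ 1.2152.
A₀ = A × 2^n = 48 × 2^1.2152 = 48 × 2.3218 ≈ 111.45 μg/L.

111 μg/L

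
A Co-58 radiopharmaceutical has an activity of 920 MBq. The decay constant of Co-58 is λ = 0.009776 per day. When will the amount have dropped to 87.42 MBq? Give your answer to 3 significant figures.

241 days

t½ = ln 2 / λ = 0.69315 / 0.009776 ≈ 70.903 days.
Fraction remaining = 87.42/920 ≈ 0.095022.
n = log₂(920/87.42) = ln(10.524)/ln 2 ≈ 3.3956 half-lives.
t = n × t½ = 3.3956 × 70.903 ≈ 240.76 days.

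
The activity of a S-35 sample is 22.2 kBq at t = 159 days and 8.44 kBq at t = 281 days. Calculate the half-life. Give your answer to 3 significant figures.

Over Δt = 281 − 159 = 122 days, the level fell by a factor of 22.2/8.44 ≈ 2.6303.
n = log₂(2.6303) ≈ 1.3952 half-lives, so t½ = 122/1.3952 ≈ 87.44 days.

87.4 days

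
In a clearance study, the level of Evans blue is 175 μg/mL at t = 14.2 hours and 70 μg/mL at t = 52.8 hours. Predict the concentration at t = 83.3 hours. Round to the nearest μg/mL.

Over Δt = 52.8 − 14.2 = 38.6 hours, the level fell by a factor of 175/70 ≈ 2.5.
n = log₂(2.5) ≈ 1.3219 half-lives, so t½ = 38.6/1.3219 ≈ 29.2 hours.
From t = 52.8 to t = 83.3: 70 × (1/2)^((83.3−52.8)/29.2) ≈ 33.936 μg/mL.

34 μg/mL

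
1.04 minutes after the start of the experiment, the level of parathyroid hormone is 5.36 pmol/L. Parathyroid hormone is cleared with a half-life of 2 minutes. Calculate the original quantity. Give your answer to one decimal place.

7.7 pmol/L

Number of half-lives elapsed: n = 1.04/2 ≈ 0.52.
A₀ = A × 2^n = 5.36 × 2^0.52 = 5.36 × 1.434 ≈ 7.686 pmol/L.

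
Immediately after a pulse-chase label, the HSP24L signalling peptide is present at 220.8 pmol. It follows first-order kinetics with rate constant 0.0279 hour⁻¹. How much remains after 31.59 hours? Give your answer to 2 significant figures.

t½ = ln 2 / λ = 0.69315 / 0.0279 ≈ 24.844 hours.
Number of half-lives: n = 31.59/24.844 ≈ 1.2715.
Remaining = 220.8 × (1/2)^1.2715 = 220.8 × 0.41422 ≈ 91.46 pmol.

91 pmol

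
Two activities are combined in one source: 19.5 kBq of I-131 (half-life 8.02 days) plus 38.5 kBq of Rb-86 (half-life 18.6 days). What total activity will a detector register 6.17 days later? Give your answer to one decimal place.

I-131: 19.5 × (1/2)^(6.17/8.02) = 19.5 × (1/2)^0.76933 ≈ 11.44 kBq.
Rb-86: 38.5 × (1/2)^(6.17/18.6) = 38.5 × (1/2)^0.33172 ≈ 30.592 kBq.
Total = 11.44 + 30.592 ≈ 42.032 kBq.

42.0 kBq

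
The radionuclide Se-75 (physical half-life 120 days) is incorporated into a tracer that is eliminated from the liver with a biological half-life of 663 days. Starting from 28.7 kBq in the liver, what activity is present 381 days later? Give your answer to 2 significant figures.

1/t_eff = 1/t_phys + 1/t_biol = 1/120 + 1/663 = 0.0098416 per day.
t_eff = 120 × 663 / (120 + 663) ≈ 101.61 days.
Remaining = 28.7 × (1/2)^(381/101.61) = 28.7 × (1/2)^3.7497 ≈ 2.1336 kBq.

2.1 kBq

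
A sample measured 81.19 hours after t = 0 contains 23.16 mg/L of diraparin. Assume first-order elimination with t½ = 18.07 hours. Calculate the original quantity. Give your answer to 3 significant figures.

Number of half-lives elapsed: n = 81.19/18.07 ≈ 4.4931.
A₀ = A × 2^n = 23.16 × 2^4.4931 = 23.16 × 22.519 ≈ 521.54 mg/L.

522 mg/L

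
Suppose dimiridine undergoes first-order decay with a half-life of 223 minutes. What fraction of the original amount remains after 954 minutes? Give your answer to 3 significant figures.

0.0515

n = 954/223 ≈ 4.278 half-lives.
Fraction remaining = (1/2)^4.278 ≈ 0.051545.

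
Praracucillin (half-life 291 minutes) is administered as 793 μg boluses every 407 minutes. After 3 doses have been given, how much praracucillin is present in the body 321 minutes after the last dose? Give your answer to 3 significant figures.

The 3 doses were given 1135, 728, 321 minutes ago.
Total = 793·(1/2)^(1135/291) + 793·(1/2)^(728/291) + 793·(1/2)^(321/291)
      = 53.107 + 140.02 + 369.16 ≈ 562.28 μg.

562 μg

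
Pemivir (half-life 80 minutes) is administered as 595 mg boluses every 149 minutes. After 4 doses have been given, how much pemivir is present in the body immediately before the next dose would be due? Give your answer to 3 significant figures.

224 mg

The 4 doses were given 596, 447, 298, 149 minutes ago.
Total = 595·(1/2)^(596/80) + 595·(1/2)^(447/80) + 595·(1/2)^(298/80) + 595·(1/2)^(149/80)
      = 3.4029 + 12.374 + 44.997 + 163.62 ≈ 224.4 mg.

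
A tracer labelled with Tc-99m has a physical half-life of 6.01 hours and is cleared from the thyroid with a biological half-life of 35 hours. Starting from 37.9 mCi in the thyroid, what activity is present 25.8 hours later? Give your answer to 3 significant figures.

1.16 mCi

1/t_eff = 1/t_phys + 1/t_biol = 1/6.01 + 1/35 = 0.19496 per hour.
t_eff = 6.01 × 35 / (6.01 + 35) ≈ 5.1292 hours.
Remaining = 37.9 × (1/2)^(25.8/5.1292) = 37.9 × (1/2)^5.03 ≈ 1.16 mCi.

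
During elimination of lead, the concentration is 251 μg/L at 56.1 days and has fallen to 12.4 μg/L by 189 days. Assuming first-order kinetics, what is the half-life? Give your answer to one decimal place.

Over Δt = 189 − 56.1 = 132.9 days, the level fell by a factor of 251/12.4 ≈ 20.242.
n = log₂(20.242) ≈ 4.3393 half-lives, so t½ = 132.9/4.3393 ≈ 30.627 days.

30.6 days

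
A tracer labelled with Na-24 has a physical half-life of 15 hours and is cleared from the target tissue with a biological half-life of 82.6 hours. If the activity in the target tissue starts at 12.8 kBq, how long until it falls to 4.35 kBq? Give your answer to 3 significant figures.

19.8 hours

1/t_eff = 1/t_phys + 1/t_biol = 1/15 + 1/82.6 = 0.078773 per hour.
t_eff = 15 × 82.6 / (15 + 82.6) ≈ 12.695 hours.
n = log₂(12.8/4.35) ≈ 1.5571; t = 1.5571 × 12.695 ≈ 19.766 hours.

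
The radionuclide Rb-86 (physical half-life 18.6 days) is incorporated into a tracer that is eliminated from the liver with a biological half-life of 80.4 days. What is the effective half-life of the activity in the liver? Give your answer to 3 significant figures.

1/t_eff = 1/t_phys + 1/t_biol = 1/18.6 + 1/80.4 = 0.066201 per day.
t_eff = 18.6 × 80.4 / (18.6 + 80.4) ≈ 15.105 days.

15.1 days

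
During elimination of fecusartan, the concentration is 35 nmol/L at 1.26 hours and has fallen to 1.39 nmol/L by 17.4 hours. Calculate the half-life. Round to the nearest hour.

Over Δt = 17.4 − 1.26 = 16.14 hours, the level fell by a factor of 35/1.39 ≈ 25.18.
n = log₂(25.18) ≈ 4.6542 half-lives, so t½ = 16.14/4.6542 ≈ 3.4678 hours.

3 hours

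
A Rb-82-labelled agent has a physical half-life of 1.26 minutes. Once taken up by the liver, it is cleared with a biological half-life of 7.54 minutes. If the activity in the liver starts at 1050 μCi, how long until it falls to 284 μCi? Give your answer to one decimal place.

2.0 minutes

1/t_eff = 1/t_phys + 1/t_biol = 1/1.26 + 1/7.54 = 0.92628 per minute.
t_eff = 1.26 × 7.54 / (1.26 + 7.54) ≈ 1.0796 minutes.
n = log₂(1050/284) ≈ 1.8864; t = 1.8864 × 1.0796 ≈ 2.0366 minutes.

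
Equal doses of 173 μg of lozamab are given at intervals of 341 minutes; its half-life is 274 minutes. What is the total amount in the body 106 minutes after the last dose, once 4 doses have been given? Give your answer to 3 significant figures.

The 4 doses were given 1129, 788, 447, 106 minutes ago.
Total = 173·(1/2)^(1129/274) + 173·(1/2)^(788/274) + 173·(1/2)^(447/274) + 173·(1/2)^(106/274)
      = 9.9465 + 23.567 + 55.841 + 132.31 ≈ 221.66 μg.

222 μg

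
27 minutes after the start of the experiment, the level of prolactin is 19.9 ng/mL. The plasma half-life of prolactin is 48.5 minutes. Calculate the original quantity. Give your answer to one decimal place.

29.3 ng/mL

Number of half-lives elapsed: n = 27/48.5 ≈ 0.5567.
A₀ = A × 2^n = 19.9 × 2^0.5567 = 19.9 × 1.4709 ≈ 29.271 ng/mL.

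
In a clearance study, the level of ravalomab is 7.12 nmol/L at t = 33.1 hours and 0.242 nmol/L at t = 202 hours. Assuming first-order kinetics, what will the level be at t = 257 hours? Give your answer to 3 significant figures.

0.0805 nmol/L

Over Δt = 202 − 33.1 = 168.9 hours, the level fell by a factor of 7.12/0.242 ≈ 29.421.
n = log₂(29.421) ≈ 4.8788 half-lives, so t½ = 168.9/4.8788 ≈ 34.619 hours.
From t = 202 to t = 257: 0.242 × (1/2)^((257−202)/34.619) ≈ 0.080457 nmol/L.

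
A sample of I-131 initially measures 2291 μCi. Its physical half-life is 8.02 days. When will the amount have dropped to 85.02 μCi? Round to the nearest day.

Fraction remaining = 85.02/2291 ≈ 0.03711.
n = log₂(2291/85.02) = ln(26.947)/ln 2 ≈ 4.752 half-lives.
t = n × t½ = 4.752 × 8.02 ≈ 38.111 days.

38 days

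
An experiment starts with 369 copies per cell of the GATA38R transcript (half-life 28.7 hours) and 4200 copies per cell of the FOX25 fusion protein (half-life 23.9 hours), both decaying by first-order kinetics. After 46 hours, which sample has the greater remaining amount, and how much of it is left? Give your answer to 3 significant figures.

FOX25 fusion protein, 1110 copies per cell

GATA38R transcript: 369 × (1/2)^1.6028 ≈ 121.49 copies per cell.
FOX25 fusion protein: 4200 × (1/2)^1.9247 ≈ 1106.3 copies per cell.
FOX25 fusion protein has more remaining, at ≈ 1106.3 copies per cell.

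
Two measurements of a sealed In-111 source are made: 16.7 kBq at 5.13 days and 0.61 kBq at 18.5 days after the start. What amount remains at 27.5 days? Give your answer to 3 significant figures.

Over Δt = 18.5 − 5.13 = 13.37 days, the level fell by a factor of 16.7/0.61 ≈ 27.377.
n = log₂(27.377) ≈ 4.7749 half-lives, so t½ = 13.37/4.7749 ≈ 2.8001 days.
From t = 18.5 to t = 27.5: 0.61 × (1/2)^((27.5−18.5)/2.8001) ≈ 0.065729 kBq.

0.0657 kBq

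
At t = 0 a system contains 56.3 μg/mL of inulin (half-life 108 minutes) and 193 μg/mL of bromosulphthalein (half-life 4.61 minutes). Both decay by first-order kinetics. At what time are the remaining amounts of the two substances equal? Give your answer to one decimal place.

Set 56.3·(1/2)^(t/108) = 193·(1/2)^(t/4.61).
Taking log₂: log₂(56.3/193) = t·(1/108 − 1/4.61).
log₂(0.29171) = -1.7774; 1/108 − 1/4.61 = -0.20766.
t = -1.7774 / -0.20766 ≈ 8.5591 minutes.

8.6 minutes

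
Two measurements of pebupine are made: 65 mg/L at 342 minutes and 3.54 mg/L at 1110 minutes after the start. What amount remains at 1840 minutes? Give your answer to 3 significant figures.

Over Δt = 1110 − 342 = 768 minutes, the level fell by a factor of 65/3.54 ≈ 18.362.
n = log₂(18.362) ≈ 4.1986 half-lives, so t½ = 768/4.1986 ≈ 182.92 minutes.
From t = 1110 to t = 1840: 3.54 × (1/2)^((1840−1110)/182.92) ≈ 0.22265 mg/L.

0.223 mg/L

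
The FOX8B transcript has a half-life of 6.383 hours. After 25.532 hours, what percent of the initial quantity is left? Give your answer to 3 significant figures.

6.25%

n = 25.532/6.383 ≈ 4 half-lives.
Fraction remaining = (1/2)^4 ≈ 0.0625, i.e. 6.25%.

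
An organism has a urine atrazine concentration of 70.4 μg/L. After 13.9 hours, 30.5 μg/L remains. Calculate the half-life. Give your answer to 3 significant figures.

A/A₀ = 30.5/70.4 ≈ 0.43324.
n = log₂(2.3082) ≈ 1.2068 half-lives elapsed in 13.9 hours.
t½ = 13.9/1.2068 ≈ 11.518 hours.

11.5 hours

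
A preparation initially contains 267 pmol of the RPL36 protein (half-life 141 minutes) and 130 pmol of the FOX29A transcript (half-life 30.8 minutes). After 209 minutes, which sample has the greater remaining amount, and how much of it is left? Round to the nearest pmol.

RPL36 protein: 267 × (1/2)^1.4823 ≈ 95.566 pmol.
FOX29A transcript: 130 × (1/2)^6.7857 ≈ 1.1783 pmol.
RPL36 protein has more remaining, at ≈ 95.566 pmol.

RPL36 protein, 96 pmol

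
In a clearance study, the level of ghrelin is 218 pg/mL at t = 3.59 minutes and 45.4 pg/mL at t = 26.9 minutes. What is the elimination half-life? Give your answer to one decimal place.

10.3 minutes

Over Δt = 26.9 − 3.59 = 23.31 minutes, the level fell by a factor of 218/45.4 ≈ 4.8018.
n = log₂(4.8018) ≈ 2.2636 half-lives, so t½ = 23.31/2.2636 ≈ 10.298 minutes.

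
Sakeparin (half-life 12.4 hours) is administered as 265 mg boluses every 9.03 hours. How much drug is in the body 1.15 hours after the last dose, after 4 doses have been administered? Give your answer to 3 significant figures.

544 mg

The 4 doses were given 28.24, 19.21, 10.18, 1.15 hours ago.
Total = 265·(1/2)^(28.24/12.4) + 265·(1/2)^(19.21/12.4) + 265·(1/2)^(10.18/12.4) + 265·(1/2)^(1.15/12.4)
      = 54.661 + 90.551 + 150.01 + 248.5 ≈ 543.72 mg.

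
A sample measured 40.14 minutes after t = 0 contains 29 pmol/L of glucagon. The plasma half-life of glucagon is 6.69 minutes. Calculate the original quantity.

1856 pmol/L

Number of half-lives elapsed: n = 40.14/6.69 ≈ 6.
A₀ = A × 2^n = 29 × 2^6 = 29 × 64 ≈ 1856 pmol/L.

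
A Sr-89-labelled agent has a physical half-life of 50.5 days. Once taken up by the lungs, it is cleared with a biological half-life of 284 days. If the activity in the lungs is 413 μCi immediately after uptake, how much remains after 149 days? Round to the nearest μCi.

37 μCi

1/t_eff = 1/t_phys + 1/t_biol = 1/50.5 + 1/284 = 0.023323 per day.
t_eff = 50.5 × 284 / (50.5 + 284) ≈ 42.876 days.
Remaining = 413 × (1/2)^(149/42.876) = 413 × (1/2)^3.4751 ≈ 37.139 μCi.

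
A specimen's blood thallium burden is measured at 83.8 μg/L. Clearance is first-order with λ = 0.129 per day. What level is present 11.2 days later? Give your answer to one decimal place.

19.8 μg/L

t½ = ln 2 / λ = 0.69315 / 0.129 ≈ 5.3732 days.
Number of half-lives: n = 11.2/5.3732 ≈ 2.0844.
Remaining = 83.8 × (1/2)^2.0844 = 83.8 × 0.23579 ≈ 19.759 μg/L.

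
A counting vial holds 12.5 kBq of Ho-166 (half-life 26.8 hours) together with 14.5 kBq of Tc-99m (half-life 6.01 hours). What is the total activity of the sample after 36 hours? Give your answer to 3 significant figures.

Ho-166: 12.5 × (1/2)^(36/26.8) = 12.5 × (1/2)^1.3433 ≈ 4.9265 kBq.
Tc-99m: 14.5 × (1/2)^(36/6.01) = 14.5 × (1/2)^5.99 ≈ 0.22814 kBq.
Total = 4.9265 + 0.22814 ≈ 5.1547 kBq.

5.15 kBq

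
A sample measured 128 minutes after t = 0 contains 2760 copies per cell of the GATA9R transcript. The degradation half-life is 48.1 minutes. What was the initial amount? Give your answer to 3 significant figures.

Number of half-lives elapsed: n = 128/48.1 ≈ 2.6611.
A₀ = A × 2^n = 2760 × 2^2.6611 = 2760 × 6.3253 ≈ 17458 copies per cell.

17500 copies per cell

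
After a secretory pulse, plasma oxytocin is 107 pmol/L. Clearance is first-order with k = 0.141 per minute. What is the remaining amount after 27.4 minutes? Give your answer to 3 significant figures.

2.25 pmol/L

t½ = ln 2 / k = 0.69315 / 0.141 ≈ 4.9159 minutes.
Number of half-lives: n = 27.4/4.9159 ≈ 5.5737.
Remaining = 107 × (1/2)^5.5737 = 107 × 0.020996 ≈ 2.2466 pmol/L.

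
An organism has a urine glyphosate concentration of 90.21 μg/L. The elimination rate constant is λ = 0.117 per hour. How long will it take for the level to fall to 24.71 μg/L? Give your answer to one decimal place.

t½ = ln 2 / λ = 0.69315 / 0.117 ≈ 5.9243 hours.
Fraction remaining = 24.71/90.21 ≈ 0.27392.
n = log₂(90.21/24.71) = ln(3.6507)/ln 2 ≈ 1.8682 half-lives.
t = n × t½ = 1.8682 × 5.9243 ≈ 11.068 hours.

11.1 hours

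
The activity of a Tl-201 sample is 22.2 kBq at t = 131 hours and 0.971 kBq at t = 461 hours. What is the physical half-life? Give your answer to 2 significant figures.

Over Δt = 461 − 131 = 330 hours, the level fell by a factor of 22.2/0.971 ≈ 22.863.
n = log₂(22.863) ≈ 4.5149 half-lives, so t½ = 330/4.5149 ≈ 73.091 hours.

73 hours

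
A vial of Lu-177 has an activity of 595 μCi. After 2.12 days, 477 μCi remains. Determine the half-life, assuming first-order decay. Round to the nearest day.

A/A₀ = 477/595 ≈ 0.80168.
n = log₂(1.2474) ≈ 0.3189 half-lives elapsed in 2.12 days.
t½ = 2.12/0.3189 ≈ 6.6478 days.

7 days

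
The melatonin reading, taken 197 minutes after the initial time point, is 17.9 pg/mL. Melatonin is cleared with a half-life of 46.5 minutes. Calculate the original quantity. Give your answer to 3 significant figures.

Number of half-lives elapsed: n = 197/46.5 ≈ 4.2366.
A₀ = A × 2^n = 17.9 × 2^4.2366 = 17.9 × 18.851 ≈ 337.43 pg/mL.

337 pg/mL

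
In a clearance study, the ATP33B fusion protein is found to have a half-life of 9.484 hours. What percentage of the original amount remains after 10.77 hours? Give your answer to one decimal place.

n = 10.77/9.484 ≈ 1.1356 half-lives.
Fraction remaining = (1/2)^1.1356 ≈ 0.45515, i.e. 45.515%.

45.5%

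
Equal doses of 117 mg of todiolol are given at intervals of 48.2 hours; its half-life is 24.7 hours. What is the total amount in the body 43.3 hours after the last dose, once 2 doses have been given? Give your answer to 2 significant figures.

The 2 doses were given 91.5, 43.3 hours ago.
Total = 117·(1/2)^(91.5/24.7) + 117·(1/2)^(43.3/24.7)
      = 8.975 + 34.711 ≈ 43.686 mg.

44 mg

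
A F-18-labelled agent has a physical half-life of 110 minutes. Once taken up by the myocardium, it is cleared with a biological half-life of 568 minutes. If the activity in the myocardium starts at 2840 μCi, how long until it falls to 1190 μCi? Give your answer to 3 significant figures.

1/t_eff = 1/t_phys + 1/t_biol = 1/110 + 1/568 = 0.010851 per minute.
t_eff = 110 × 568 / (110 + 568) ≈ 92.153 minutes.
n = log₂(2840/1190) ≈ 1.2549; t = 1.2549 × 92.153 ≈ 115.65 minutes.

116 minutes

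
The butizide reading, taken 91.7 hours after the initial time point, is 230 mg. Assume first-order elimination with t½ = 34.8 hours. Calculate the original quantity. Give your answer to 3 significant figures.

Number of half-lives elapsed: n = 91.7/34.8 ≈ 2.6351.
A₀ = A × 2^n = 230 × 2^2.6351 = 230 × 6.212 ≈ 1428.8 mg.

1430 mg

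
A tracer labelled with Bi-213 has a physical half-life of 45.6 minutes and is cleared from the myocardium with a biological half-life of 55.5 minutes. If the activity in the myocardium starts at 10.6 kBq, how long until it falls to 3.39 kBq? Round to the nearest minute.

1/t_eff = 1/t_phys + 1/t_biol = 1/45.6 + 1/55.5 = 0.039948 per minute.
t_eff = 45.6 × 55.5 / (45.6 + 55.5) ≈ 25.033 minutes.
n = log₂(10.6/3.39) ≈ 1.6447; t = 1.6447 × 25.033 ≈ 41.171 minutes.

41 minutes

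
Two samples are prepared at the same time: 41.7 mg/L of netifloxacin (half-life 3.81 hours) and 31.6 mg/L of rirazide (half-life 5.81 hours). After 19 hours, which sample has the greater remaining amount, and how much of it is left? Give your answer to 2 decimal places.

netifloxacin: 41.7 × (1/2)^4.9869 ≈ 1.315 mg/L.
rirazide: 31.6 × (1/2)^3.2702 ≈ 3.2753 mg/L.
Rirazide has more remaining, at ≈ 3.2753 mg/L.

rirazide, 3.28 mg/L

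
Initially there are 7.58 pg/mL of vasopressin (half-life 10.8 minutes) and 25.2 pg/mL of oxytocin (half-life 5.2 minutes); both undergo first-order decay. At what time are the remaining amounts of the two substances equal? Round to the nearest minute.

17 minutes

Set 7.58·(1/2)^(t/10.8) = 25.2·(1/2)^(t/5.2).
Taking log₂: log₂(7.58/25.2) = t·(1/10.8 − 1/5.2).
log₂(0.30079) = -1.7332; 1/10.8 − 1/5.2 = -0.099715.
t = -1.7332 / -0.099715 ≈ 17.381 minutes.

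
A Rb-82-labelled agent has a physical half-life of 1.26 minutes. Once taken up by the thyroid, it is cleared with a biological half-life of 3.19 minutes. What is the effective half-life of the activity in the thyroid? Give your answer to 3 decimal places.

1/t_eff = 1/t_phys + 1/t_biol = 1/1.26 + 1/3.19 = 1.1071 per minute.
t_eff = 1.26 × 3.19 / (1.26 + 3.19) ≈ 0.90324 minutes.

0.903 minutes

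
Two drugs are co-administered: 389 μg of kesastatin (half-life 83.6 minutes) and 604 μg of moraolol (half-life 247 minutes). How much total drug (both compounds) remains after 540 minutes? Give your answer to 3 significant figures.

kesastatin: 389 × (1/2)^(540/83.6) = 389 × (1/2)^6.4593 ≈ 4.4208 μg.
moraolol: 604 × (1/2)^(540/247) = 604 × (1/2)^2.1862 ≈ 132.71 μg.
Total = 4.4208 + 132.71 ≈ 137.13 μg.

137 μg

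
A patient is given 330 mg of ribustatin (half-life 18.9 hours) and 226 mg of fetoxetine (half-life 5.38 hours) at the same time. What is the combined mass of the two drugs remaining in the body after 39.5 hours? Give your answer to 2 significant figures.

ribustatin: 330 × (1/2)^(39.5/18.9) = 330 × (1/2)^2.0899 ≈ 77.513 mg.
fetoxetine: 226 × (1/2)^(39.5/5.38) = 226 × (1/2)^7.342 ≈ 1.393 mg.
Total = 77.513 + 1.393 ≈ 78.906 mg.

79 mg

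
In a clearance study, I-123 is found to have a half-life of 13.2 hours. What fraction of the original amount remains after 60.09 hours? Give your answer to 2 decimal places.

0.04

n = 60.09/13.2 ≈ 4.5523 half-lives.
Fraction remaining = (1/2)^4.5523 ≈ 0.042622.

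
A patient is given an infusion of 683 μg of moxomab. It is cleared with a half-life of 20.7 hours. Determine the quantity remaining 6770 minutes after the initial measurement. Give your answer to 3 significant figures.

Convert the elapsed time: 6770 minutes = 112.833 hours.
Number of half-lives: n = 112.833/20.7 ≈ 5.4509.
Remaining = 683 × (1/2)^5.4509 = 683 × 0.022862 ≈ 15.615 μg.

15.6 μg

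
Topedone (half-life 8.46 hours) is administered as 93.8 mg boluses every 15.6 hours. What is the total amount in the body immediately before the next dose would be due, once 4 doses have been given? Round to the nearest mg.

36 mg

The 4 doses were given 62.4, 46.8, 31.2, 15.6 hours ago.
Total = 93.8·(1/2)^(62.4/8.46) + 93.8·(1/2)^(46.8/8.46) + 93.8·(1/2)^(31.2/8.46) + 93.8·(1/2)^(15.6/8.46)
      = 0.56473 + 2.0274 + 7.2782 + 26.128 ≈ 35.999 mg.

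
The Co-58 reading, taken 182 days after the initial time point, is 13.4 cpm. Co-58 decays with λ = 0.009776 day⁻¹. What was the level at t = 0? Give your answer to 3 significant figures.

79.4 cpm

t½ = ln 2 / λ = 0.69315 / 0.009776 ≈ 70.903 days.
Number of half-lives elapsed: n = 182/70.903 ≈ 2.5669.
A₀ = A × 2^n = 13.4 × 2^2.5669 = 13.4 × 5.9253 ≈ 79.399 cpm.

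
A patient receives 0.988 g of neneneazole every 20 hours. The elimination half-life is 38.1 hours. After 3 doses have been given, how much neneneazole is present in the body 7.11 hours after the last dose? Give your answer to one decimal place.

1.9 g

The 3 doses were given 47.11, 27.11, 7.11 hours ago.
Total = 0.988·(1/2)^(47.11/38.1) + 0.988·(1/2)^(27.11/38.1) + 0.988·(1/2)^(7.11/38.1)
      = 0.41931 + 0.60334 + 0.86812 ≈ 1.8908 g.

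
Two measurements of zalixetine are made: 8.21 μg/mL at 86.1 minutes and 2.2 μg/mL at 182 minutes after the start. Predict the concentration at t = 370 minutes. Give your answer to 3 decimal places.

0.166 μg/mL

Over Δt = 182 − 86.1 = 95.9 minutes, the level fell by a factor of 8.21/2.2 ≈ 3.7318.
n = log₂(3.7318) ≈ 1.8999 half-lives, so t½ = 95.9/1.8999 ≈ 50.477 minutes.
From t = 182 to t = 370: 2.2 × (1/2)^((370−182)/50.477) ≈ 0.16643 μg/mL.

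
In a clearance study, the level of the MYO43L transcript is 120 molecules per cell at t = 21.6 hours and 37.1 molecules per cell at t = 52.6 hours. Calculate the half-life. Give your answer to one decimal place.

Over Δt = 52.6 − 21.6 = 31 hours, the level fell by a factor of 120/37.1 ≈ 3.2345.
n = log₂(3.2345) ≈ 1.6935 half-lives, so t½ = 31/1.6935 ≈ 18.305 hours.

18.3 hours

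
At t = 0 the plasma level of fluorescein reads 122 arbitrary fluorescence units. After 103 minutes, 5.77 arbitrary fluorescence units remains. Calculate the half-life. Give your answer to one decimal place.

A/A₀ = 5.77/122 ≈ 0.047295.
n = log₂(21.144) ≈ 4.4022 half-lives elapsed in 103 minutes.
t½ = 103/4.4022 ≈ 23.398 minutes.

23.4 minutes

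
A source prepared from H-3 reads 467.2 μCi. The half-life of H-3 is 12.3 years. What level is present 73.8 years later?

Elapsed time is 6 half-lives (73.8/12.3).
Each half-life halves the amount: 467.2 × (1/2)^6 = 467.2/64 = 7.3 μCi.

7.3 μCi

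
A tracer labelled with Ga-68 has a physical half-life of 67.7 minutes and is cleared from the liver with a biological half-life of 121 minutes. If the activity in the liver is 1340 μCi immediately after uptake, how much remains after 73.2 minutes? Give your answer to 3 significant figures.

1/t_eff = 1/t_phys + 1/t_biol = 1/67.7 + 1/121 = 0.023036 per minute.
t_eff = 67.7 × 121 / (67.7 + 121) ≈ 43.411 minutes.
Remaining = 1340 × (1/2)^(73.2/43.411) = 1340 × (1/2)^1.6862 ≈ 416.4 μCi.

416 μCi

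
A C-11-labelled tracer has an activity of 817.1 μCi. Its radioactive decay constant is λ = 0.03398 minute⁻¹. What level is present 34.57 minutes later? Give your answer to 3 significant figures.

252 μCi

t½ = ln 2 / λ = 0.69315 / 0.03398 ≈ 20.399 minutes.
Number of half-lives: n = 34.57/20.399 ≈ 1.6947.
Remaining = 817.1 × (1/2)^1.6947 = 817.1 × 0.30892 ≈ 252.41 μCi.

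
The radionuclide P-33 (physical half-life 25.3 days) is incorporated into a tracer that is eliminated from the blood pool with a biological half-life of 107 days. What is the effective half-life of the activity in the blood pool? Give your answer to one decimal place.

1/t_eff = 1/t_phys + 1/t_biol = 1/25.3 + 1/107 = 0.048871 per day.
t_eff = 25.3 × 107 / (25.3 + 107) ≈ 20.462 days.

20.5 days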